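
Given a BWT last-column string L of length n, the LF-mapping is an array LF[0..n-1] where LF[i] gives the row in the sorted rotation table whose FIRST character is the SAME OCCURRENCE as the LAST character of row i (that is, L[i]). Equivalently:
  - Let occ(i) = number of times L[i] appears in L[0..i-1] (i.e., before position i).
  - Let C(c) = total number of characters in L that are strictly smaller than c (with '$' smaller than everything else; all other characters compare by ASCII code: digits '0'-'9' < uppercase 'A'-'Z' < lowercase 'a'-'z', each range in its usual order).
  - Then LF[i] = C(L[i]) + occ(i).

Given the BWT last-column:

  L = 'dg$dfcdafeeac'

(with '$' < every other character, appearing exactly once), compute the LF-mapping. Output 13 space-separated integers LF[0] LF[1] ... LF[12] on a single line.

Char counts: '$':1, 'a':2, 'c':2, 'd':3, 'e':2, 'f':2, 'g':1
C (first-col start): C('$')=0, C('a')=1, C('c')=3, C('d')=5, C('e')=8, C('f')=10, C('g')=12
L[0]='d': occ=0, LF[0]=C('d')+0=5+0=5
L[1]='g': occ=0, LF[1]=C('g')+0=12+0=12
L[2]='$': occ=0, LF[2]=C('$')+0=0+0=0
L[3]='d': occ=1, LF[3]=C('d')+1=5+1=6
L[4]='f': occ=0, LF[4]=C('f')+0=10+0=10
L[5]='c': occ=0, LF[5]=C('c')+0=3+0=3
L[6]='d': occ=2, LF[6]=C('d')+2=5+2=7
L[7]='a': occ=0, LF[7]=C('a')+0=1+0=1
L[8]='f': occ=1, LF[8]=C('f')+1=10+1=11
L[9]='e': occ=0, LF[9]=C('e')+0=8+0=8
L[10]='e': occ=1, LF[10]=C('e')+1=8+1=9
L[11]='a': occ=1, LF[11]=C('a')+1=1+1=2
L[12]='c': occ=1, LF[12]=C('c')+1=3+1=4

Answer: 5 12 0 6 10 3 7 1 11 8 9 2 4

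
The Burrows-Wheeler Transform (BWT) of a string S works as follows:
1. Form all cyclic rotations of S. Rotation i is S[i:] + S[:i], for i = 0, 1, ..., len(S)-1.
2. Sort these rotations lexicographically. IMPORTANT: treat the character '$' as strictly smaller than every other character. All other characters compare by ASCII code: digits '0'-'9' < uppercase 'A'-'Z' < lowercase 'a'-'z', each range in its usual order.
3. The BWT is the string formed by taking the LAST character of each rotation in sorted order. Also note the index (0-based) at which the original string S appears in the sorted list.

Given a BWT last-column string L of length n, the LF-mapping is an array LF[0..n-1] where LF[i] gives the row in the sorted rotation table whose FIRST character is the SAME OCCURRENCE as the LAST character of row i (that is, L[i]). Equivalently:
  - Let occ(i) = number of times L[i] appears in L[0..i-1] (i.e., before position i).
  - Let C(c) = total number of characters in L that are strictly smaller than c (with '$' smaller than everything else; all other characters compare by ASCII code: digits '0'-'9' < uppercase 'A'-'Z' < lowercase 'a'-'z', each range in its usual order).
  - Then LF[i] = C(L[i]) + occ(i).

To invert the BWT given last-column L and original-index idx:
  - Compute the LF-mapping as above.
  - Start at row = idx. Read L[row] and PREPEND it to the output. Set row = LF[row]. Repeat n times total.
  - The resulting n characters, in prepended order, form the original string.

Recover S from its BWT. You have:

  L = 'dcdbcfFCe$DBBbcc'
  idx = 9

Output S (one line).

LF mapping: 12 8 13 6 9 15 5 3 14 0 4 1 2 7 10 11
Walk LF starting at row 9, prepending L[row]:
  step 1: row=9, L[9]='$', prepend. Next row=LF[9]=0
  step 2: row=0, L[0]='d', prepend. Next row=LF[0]=12
  step 3: row=12, L[12]='B', prepend. Next row=LF[12]=2
  step 4: row=2, L[2]='d', prepend. Next row=LF[2]=13
  step 5: row=13, L[13]='b', prepend. Next row=LF[13]=7
  step 6: row=7, L[7]='C', prepend. Next row=LF[7]=3
  step 7: row=3, L[3]='b', prepend. Next row=LF[3]=6
  step 8: row=6, L[6]='F', prepend. Next row=LF[6]=5
  step 9: row=5, L[5]='f', prepend. Next row=LF[5]=15
  step 10: row=15, L[15]='c', prepend. Next row=LF[15]=11
  step 11: row=11, L[11]='B', prepend. Next row=LF[11]=1
  step 12: row=1, L[1]='c', prepend. Next row=LF[1]=8
  step 13: row=8, L[8]='e', prepend. Next row=LF[8]=14
  step 14: row=14, L[14]='c', prepend. Next row=LF[14]=10
  step 15: row=10, L[10]='D', prepend. Next row=LF[10]=4
  step 16: row=4, L[4]='c', prepend. Next row=LF[4]=9
Reversed output: cDcecBcfFbCbdBd$

Answer: cDcecBcfFbCbdBd$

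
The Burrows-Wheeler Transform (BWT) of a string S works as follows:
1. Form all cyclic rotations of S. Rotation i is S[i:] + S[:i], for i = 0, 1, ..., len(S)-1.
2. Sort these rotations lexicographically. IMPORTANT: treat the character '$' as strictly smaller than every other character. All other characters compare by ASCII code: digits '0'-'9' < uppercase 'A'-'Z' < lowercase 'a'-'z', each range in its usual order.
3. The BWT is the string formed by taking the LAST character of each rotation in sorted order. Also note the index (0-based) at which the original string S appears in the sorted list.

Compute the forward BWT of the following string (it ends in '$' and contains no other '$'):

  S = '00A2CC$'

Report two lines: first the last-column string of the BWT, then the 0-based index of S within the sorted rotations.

All 7 rotations (rotation i = S[i:]+S[:i]):
  rot[0] = 00A2CC$
  rot[1] = 0A2CC$0
  rot[2] = A2CC$00
  rot[3] = 2CC$00A
  rot[4] = CC$00A2
  rot[5] = C$00A2C
  rot[6] = $00A2CC
Sorted (with $ < everything):
  sorted[0] = $00A2CC  (last char: 'C')
  sorted[1] = 00A2CC$  (last char: '$')
  sorted[2] = 0A2CC$0  (last char: '0')
  sorted[3] = 2CC$00A  (last char: 'A')
  sorted[4] = A2CC$00  (last char: '0')
  sorted[5] = C$00A2C  (last char: 'C')
  sorted[6] = CC$00A2  (last char: '2')
Last column: C$0A0C2
Original string S is at sorted index 1

Answer: C$0A0C2
1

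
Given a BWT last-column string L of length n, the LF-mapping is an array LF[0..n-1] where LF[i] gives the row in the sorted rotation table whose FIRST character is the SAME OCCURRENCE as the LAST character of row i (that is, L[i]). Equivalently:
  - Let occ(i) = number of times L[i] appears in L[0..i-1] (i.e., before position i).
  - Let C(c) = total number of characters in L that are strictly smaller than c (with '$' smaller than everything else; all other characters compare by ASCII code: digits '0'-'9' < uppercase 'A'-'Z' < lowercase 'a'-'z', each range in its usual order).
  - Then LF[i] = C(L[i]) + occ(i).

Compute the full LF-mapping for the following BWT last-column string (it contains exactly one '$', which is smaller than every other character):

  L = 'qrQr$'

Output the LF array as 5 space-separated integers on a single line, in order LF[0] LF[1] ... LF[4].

Answer: 2 3 1 4 0

Derivation:
Char counts: '$':1, 'Q':1, 'q':1, 'r':2
C (first-col start): C('$')=0, C('Q')=1, C('q')=2, C('r')=3
L[0]='q': occ=0, LF[0]=C('q')+0=2+0=2
L[1]='r': occ=0, LF[1]=C('r')+0=3+0=3
L[2]='Q': occ=0, LF[2]=C('Q')+0=1+0=1
L[3]='r': occ=1, LF[3]=C('r')+1=3+1=4
L[4]='$': occ=0, LF[4]=C('$')+0=0+0=0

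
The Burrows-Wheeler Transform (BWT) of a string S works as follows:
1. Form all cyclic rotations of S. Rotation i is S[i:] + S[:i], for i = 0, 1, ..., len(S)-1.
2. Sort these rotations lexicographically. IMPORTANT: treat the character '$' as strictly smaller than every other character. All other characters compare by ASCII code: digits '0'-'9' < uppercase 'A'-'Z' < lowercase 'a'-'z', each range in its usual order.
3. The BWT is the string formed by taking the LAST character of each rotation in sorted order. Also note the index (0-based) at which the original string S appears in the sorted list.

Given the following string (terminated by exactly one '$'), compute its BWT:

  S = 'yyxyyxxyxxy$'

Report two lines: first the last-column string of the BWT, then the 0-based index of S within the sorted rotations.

Answer: yyyxxyxxyyx$
11

Derivation:
All 12 rotations (rotation i = S[i:]+S[:i]):
  rot[0] = yyxyyxxyxxy$
  rot[1] = yxyyxxyxxy$y
  rot[2] = xyyxxyxxy$yy
  rot[3] = yyxxyxxy$yyx
  rot[4] = yxxyxxy$yyxy
  rot[5] = xxyxxy$yyxyy
  rot[6] = xyxxy$yyxyyx
  rot[7] = yxxy$yyxyyxx
  rot[8] = xxy$yyxyyxxy
  rot[9] = xy$yyxyyxxyx
  rot[10] = y$yyxyyxxyxx
  rot[11] = $yyxyyxxyxxy
Sorted (with $ < everything):
  sorted[0] = $yyxyyxxyxxy  (last char: 'y')
  sorted[1] = xxy$yyxyyxxy  (last char: 'y')
  sorted[2] = xxyxxy$yyxyy  (last char: 'y')
  sorted[3] = xy$yyxyyxxyx  (last char: 'x')
  sorted[4] = xyxxy$yyxyyx  (last char: 'x')
  sorted[5] = xyyxxyxxy$yy  (last char: 'y')
  sorted[6] = y$yyxyyxxyxx  (last char: 'x')
  sorted[7] = yxxy$yyxyyxx  (last char: 'x')
  sorted[8] = yxxyxxy$yyxy  (last char: 'y')
  sorted[9] = yxyyxxyxxy$y  (last char: 'y')
  sorted[10] = yyxxyxxy$yyx  (last char: 'x')
  sorted[11] = yyxyyxxyxxy$  (last char: '$')
Last column: yyyxxyxxyyx$
Original string S is at sorted index 11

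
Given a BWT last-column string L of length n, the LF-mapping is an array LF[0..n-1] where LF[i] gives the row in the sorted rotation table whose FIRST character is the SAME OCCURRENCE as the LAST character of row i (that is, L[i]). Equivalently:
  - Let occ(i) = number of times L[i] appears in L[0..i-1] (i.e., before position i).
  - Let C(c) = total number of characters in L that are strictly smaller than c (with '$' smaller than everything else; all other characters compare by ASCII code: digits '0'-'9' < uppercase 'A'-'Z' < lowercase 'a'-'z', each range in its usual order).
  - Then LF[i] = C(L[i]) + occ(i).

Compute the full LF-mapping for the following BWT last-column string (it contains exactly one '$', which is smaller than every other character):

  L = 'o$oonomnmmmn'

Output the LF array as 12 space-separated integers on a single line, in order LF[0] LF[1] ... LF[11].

Char counts: '$':1, 'm':4, 'n':3, 'o':4
C (first-col start): C('$')=0, C('m')=1, C('n')=5, C('o')=8
L[0]='o': occ=0, LF[0]=C('o')+0=8+0=8
L[1]='$': occ=0, LF[1]=C('$')+0=0+0=0
L[2]='o': occ=1, LF[2]=C('o')+1=8+1=9
L[3]='o': occ=2, LF[3]=C('o')+2=8+2=10
L[4]='n': occ=0, LF[4]=C('n')+0=5+0=5
L[5]='o': occ=3, LF[5]=C('o')+3=8+3=11
L[6]='m': occ=0, LF[6]=C('m')+0=1+0=1
L[7]='n': occ=1, LF[7]=C('n')+1=5+1=6
L[8]='m': occ=1, LF[8]=C('m')+1=1+1=2
L[9]='m': occ=2, LF[9]=C('m')+2=1+2=3
L[10]='m': occ=3, LF[10]=C('m')+3=1+3=4
L[11]='n': occ=2, LF[11]=C('n')+2=5+2=7

Answer: 8 0 9 10 5 11 1 6 2 3 4 7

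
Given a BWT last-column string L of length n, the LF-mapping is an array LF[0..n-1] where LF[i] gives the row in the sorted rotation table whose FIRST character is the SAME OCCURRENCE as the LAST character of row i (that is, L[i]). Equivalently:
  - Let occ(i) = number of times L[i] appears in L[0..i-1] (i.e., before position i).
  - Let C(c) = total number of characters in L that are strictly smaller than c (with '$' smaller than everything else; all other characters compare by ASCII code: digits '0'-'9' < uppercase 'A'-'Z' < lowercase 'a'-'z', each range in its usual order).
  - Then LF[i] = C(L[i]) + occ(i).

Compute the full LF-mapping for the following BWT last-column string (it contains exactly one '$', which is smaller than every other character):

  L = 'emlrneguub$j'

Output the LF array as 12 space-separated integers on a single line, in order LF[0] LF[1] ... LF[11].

Char counts: '$':1, 'b':1, 'e':2, 'g':1, 'j':1, 'l':1, 'm':1, 'n':1, 'r':1, 'u':2
C (first-col start): C('$')=0, C('b')=1, C('e')=2, C('g')=4, C('j')=5, C('l')=6, C('m')=7, C('n')=8, C('r')=9, C('u')=10
L[0]='e': occ=0, LF[0]=C('e')+0=2+0=2
L[1]='m': occ=0, LF[1]=C('m')+0=7+0=7
L[2]='l': occ=0, LF[2]=C('l')+0=6+0=6
L[3]='r': occ=0, LF[3]=C('r')+0=9+0=9
L[4]='n': occ=0, LF[4]=C('n')+0=8+0=8
L[5]='e': occ=1, LF[5]=C('e')+1=2+1=3
L[6]='g': occ=0, LF[6]=C('g')+0=4+0=4
L[7]='u': occ=0, LF[7]=C('u')+0=10+0=10
L[8]='u': occ=1, LF[8]=C('u')+1=10+1=11
L[9]='b': occ=0, LF[9]=C('b')+0=1+0=1
L[10]='$': occ=0, LF[10]=C('$')+0=0+0=0
L[11]='j': occ=0, LF[11]=C('j')+0=5+0=5

Answer: 2 7 6 9 8 3 4 10 11 1 0 5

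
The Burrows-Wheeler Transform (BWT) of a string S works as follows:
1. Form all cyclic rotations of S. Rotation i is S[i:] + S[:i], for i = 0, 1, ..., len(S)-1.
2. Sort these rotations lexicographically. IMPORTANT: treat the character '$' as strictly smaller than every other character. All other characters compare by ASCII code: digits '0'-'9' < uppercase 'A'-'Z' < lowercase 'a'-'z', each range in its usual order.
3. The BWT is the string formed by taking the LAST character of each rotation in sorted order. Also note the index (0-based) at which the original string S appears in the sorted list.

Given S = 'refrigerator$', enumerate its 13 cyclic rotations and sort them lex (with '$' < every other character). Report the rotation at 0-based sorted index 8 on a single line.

All 13 rotations (rotation i = S[i:]+S[:i]):
  rot[0] = refrigerator$
  rot[1] = efrigerator$r
  rot[2] = frigerator$re
  rot[3] = rigerator$ref
  rot[4] = igerator$refr
  rot[5] = gerator$refri
  rot[6] = erator$refrig
  rot[7] = rator$refrige
  rot[8] = ator$refriger
  rot[9] = tor$refrigera
  rot[10] = or$refrigerat
  rot[11] = r$refrigerato
  rot[12] = $refrigerator
Sorted (with $ < everything):
  sorted[0] = $refrigerator
  sorted[1] = ator$refriger
  sorted[2] = efrigerator$r
  sorted[3] = erator$refrig
  sorted[4] = frigerator$re
  sorted[5] = gerator$refri
  sorted[6] = igerator$refr
  sorted[7] = or$refrigerat
  sorted[8] = r$refrigerato
  sorted[9] = rator$refrige
  sorted[10] = refrigerator$
  sorted[11] = rigerator$ref
  sorted[12] = tor$refrigera
sorted[8] = r$refrigerato

Answer: r$refrigerato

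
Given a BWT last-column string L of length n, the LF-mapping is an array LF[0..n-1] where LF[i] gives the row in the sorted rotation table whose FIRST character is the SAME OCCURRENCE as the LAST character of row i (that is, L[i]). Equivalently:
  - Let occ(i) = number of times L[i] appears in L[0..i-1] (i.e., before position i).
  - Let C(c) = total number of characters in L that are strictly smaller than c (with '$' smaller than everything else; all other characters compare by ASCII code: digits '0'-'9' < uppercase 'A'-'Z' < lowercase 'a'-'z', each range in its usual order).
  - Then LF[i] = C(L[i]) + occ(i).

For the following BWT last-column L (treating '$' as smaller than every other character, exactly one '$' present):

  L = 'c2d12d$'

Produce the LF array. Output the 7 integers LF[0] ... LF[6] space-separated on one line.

Char counts: '$':1, '1':1, '2':2, 'c':1, 'd':2
C (first-col start): C('$')=0, C('1')=1, C('2')=2, C('c')=4, C('d')=5
L[0]='c': occ=0, LF[0]=C('c')+0=4+0=4
L[1]='2': occ=0, LF[1]=C('2')+0=2+0=2
L[2]='d': occ=0, LF[2]=C('d')+0=5+0=5
L[3]='1': occ=0, LF[3]=C('1')+0=1+0=1
L[4]='2': occ=1, LF[4]=C('2')+1=2+1=3
L[5]='d': occ=1, LF[5]=C('d')+1=5+1=6
L[6]='$': occ=0, LF[6]=C('$')+0=0+0=0

Answer: 4 2 5 1 3 6 0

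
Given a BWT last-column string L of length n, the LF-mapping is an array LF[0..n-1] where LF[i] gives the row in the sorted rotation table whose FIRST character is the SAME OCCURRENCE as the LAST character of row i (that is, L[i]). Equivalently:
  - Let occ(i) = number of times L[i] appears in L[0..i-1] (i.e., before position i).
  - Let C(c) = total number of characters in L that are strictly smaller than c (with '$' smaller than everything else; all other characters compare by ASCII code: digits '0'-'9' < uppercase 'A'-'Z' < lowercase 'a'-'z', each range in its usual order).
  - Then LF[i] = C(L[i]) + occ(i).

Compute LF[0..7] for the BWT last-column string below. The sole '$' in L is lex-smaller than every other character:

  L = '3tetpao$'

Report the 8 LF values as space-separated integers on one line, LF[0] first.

Answer: 1 6 3 7 5 2 4 0

Derivation:
Char counts: '$':1, '3':1, 'a':1, 'e':1, 'o':1, 'p':1, 't':2
C (first-col start): C('$')=0, C('3')=1, C('a')=2, C('e')=3, C('o')=4, C('p')=5, C('t')=6
L[0]='3': occ=0, LF[0]=C('3')+0=1+0=1
L[1]='t': occ=0, LF[1]=C('t')+0=6+0=6
L[2]='e': occ=0, LF[2]=C('e')+0=3+0=3
L[3]='t': occ=1, LF[3]=C('t')+1=6+1=7
L[4]='p': occ=0, LF[4]=C('p')+0=5+0=5
L[5]='a': occ=0, LF[5]=C('a')+0=2+0=2
L[6]='o': occ=0, LF[6]=C('o')+0=4+0=4
L[7]='$': occ=0, LF[7]=C('$')+0=0+0=0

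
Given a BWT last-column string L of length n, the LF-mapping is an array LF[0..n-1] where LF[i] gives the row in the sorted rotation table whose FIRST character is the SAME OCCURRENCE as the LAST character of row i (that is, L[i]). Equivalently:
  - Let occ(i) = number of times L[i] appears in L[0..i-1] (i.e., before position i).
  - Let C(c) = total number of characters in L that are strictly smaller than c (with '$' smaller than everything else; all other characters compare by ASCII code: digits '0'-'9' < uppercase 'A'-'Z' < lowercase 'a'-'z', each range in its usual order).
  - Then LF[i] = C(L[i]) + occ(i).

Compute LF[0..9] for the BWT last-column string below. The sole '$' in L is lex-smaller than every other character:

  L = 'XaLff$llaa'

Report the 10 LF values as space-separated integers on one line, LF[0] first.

Answer: 2 3 1 6 7 0 8 9 4 5

Derivation:
Char counts: '$':1, 'L':1, 'X':1, 'a':3, 'f':2, 'l':2
C (first-col start): C('$')=0, C('L')=1, C('X')=2, C('a')=3, C('f')=6, C('l')=8
L[0]='X': occ=0, LF[0]=C('X')+0=2+0=2
L[1]='a': occ=0, LF[1]=C('a')+0=3+0=3
L[2]='L': occ=0, LF[2]=C('L')+0=1+0=1
L[3]='f': occ=0, LF[3]=C('f')+0=6+0=6
L[4]='f': occ=1, LF[4]=C('f')+1=6+1=7
L[5]='$': occ=0, LF[5]=C('$')+0=0+0=0
L[6]='l': occ=0, LF[6]=C('l')+0=8+0=8
L[7]='l': occ=1, LF[7]=C('l')+1=8+1=9
L[8]='a': occ=1, LF[8]=C('a')+1=3+1=4
L[9]='a': occ=2, LF[9]=C('a')+2=3+2=5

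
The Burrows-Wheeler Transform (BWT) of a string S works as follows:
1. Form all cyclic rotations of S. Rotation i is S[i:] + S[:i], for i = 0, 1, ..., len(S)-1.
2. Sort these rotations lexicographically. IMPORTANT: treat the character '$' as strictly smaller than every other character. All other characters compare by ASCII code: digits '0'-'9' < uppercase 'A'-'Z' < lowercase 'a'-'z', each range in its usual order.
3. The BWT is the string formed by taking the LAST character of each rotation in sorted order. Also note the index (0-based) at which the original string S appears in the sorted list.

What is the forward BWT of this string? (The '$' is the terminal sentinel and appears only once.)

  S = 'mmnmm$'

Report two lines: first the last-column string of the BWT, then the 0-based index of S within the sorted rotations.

All 6 rotations (rotation i = S[i:]+S[:i]):
  rot[0] = mmnmm$
  rot[1] = mnmm$m
  rot[2] = nmm$mm
  rot[3] = mm$mmn
  rot[4] = m$mmnm
  rot[5] = $mmnmm
Sorted (with $ < everything):
  sorted[0] = $mmnmm  (last char: 'm')
  sorted[1] = m$mmnm  (last char: 'm')
  sorted[2] = mm$mmn  (last char: 'n')
  sorted[3] = mmnmm$  (last char: '$')
  sorted[4] = mnmm$m  (last char: 'm')
  sorted[5] = nmm$mm  (last char: 'm')
Last column: mmn$mm
Original string S is at sorted index 3

Answer: mmn$mm
3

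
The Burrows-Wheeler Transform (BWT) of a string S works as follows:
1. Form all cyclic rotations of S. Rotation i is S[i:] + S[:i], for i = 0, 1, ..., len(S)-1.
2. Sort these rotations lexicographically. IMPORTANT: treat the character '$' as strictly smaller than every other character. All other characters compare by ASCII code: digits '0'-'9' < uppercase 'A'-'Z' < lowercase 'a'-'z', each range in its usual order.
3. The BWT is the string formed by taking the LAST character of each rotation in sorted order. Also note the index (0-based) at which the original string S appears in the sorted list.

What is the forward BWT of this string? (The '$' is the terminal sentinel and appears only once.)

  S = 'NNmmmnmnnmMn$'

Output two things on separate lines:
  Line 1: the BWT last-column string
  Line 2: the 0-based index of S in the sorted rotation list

Answer: nm$NnNmmnMnmm
2

Derivation:
All 13 rotations (rotation i = S[i:]+S[:i]):
  rot[0] = NNmmmnmnnmMn$
  rot[1] = NmmmnmnnmMn$N
  rot[2] = mmmnmnnmMn$NN
  rot[3] = mmnmnnmMn$NNm
  rot[4] = mnmnnmMn$NNmm
  rot[5] = nmnnmMn$NNmmm
  rot[6] = mnnmMn$NNmmmn
  rot[7] = nnmMn$NNmmmnm
  rot[8] = nmMn$NNmmmnmn
  rot[9] = mMn$NNmmmnmnn
  rot[10] = Mn$NNmmmnmnnm
  rot[11] = n$NNmmmnmnnmM
  rot[12] = $NNmmmnmnnmMn
Sorted (with $ < everything):
  sorted[0] = $NNmmmnmnnmMn  (last char: 'n')
  sorted[1] = Mn$NNmmmnmnnm  (last char: 'm')
  sorted[2] = NNmmmnmnnmMn$  (last char: '$')
  sorted[3] = NmmmnmnnmMn$N  (last char: 'N')
  sorted[4] = mMn$NNmmmnmnn  (last char: 'n')
  sorted[5] = mmmnmnnmMn$NN  (last char: 'N')
  sorted[6] = mmnmnnmMn$NNm  (last char: 'm')
  sorted[7] = mnmnnmMn$NNmm  (last char: 'm')
  sorted[8] = mnnmMn$NNmmmn  (last char: 'n')
  sorted[9] = n$NNmmmnmnnmM  (last char: 'M')
  sorted[10] = nmMn$NNmmmnmn  (last char: 'n')
  sorted[11] = nmnnmMn$NNmmm  (last char: 'm')
  sorted[12] = nnmMn$NNmmmnm  (last char: 'm')
Last column: nm$NnNmmnMnmm
Original string S is at sorted index 2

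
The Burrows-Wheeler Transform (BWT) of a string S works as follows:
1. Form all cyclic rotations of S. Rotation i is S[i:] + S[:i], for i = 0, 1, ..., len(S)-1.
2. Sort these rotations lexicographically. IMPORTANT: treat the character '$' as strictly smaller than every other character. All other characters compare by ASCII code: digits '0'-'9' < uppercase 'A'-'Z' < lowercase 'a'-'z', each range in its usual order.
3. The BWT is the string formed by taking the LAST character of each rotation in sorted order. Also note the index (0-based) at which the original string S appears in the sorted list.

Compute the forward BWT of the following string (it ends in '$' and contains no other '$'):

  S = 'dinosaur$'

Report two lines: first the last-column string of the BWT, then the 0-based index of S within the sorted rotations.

All 9 rotations (rotation i = S[i:]+S[:i]):
  rot[0] = dinosaur$
  rot[1] = inosaur$d
  rot[2] = nosaur$di
  rot[3] = osaur$din
  rot[4] = saur$dino
  rot[5] = aur$dinos
  rot[6] = ur$dinosa
  rot[7] = r$dinosau
  rot[8] = $dinosaur
Sorted (with $ < everything):
  sorted[0] = $dinosaur  (last char: 'r')
  sorted[1] = aur$dinos  (last char: 's')
  sorted[2] = dinosaur$  (last char: '$')
  sorted[3] = inosaur$d  (last char: 'd')
  sorted[4] = nosaur$di  (last char: 'i')
  sorted[5] = osaur$din  (last char: 'n')
  sorted[6] = r$dinosau  (last char: 'u')
  sorted[7] = saur$dino  (last char: 'o')
  sorted[8] = ur$dinosa  (last char: 'a')
Last column: rs$dinuoa
Original string S is at sorted index 2

Answer: rs$dinuoa
2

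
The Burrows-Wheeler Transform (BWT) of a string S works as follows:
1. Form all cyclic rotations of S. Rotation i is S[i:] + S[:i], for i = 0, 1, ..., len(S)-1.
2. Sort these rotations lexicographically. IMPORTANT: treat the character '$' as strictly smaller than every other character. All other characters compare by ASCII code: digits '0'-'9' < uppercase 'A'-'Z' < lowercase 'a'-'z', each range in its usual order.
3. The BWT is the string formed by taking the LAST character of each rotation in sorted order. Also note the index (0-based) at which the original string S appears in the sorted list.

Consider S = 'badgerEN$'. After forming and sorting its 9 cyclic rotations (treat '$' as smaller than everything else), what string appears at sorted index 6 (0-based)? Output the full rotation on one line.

Answer: erEN$badg

Derivation:
All 9 rotations (rotation i = S[i:]+S[:i]):
  rot[0] = badgerEN$
  rot[1] = adgerEN$b
  rot[2] = dgerEN$ba
  rot[3] = gerEN$bad
  rot[4] = erEN$badg
  rot[5] = rEN$badge
  rot[6] = EN$badger
  rot[7] = N$badgerE
  rot[8] = $badgerEN
Sorted (with $ < everything):
  sorted[0] = $badgerEN
  sorted[1] = EN$badger
  sorted[2] = N$badgerE
  sorted[3] = adgerEN$b
  sorted[4] = badgerEN$
  sorted[5] = dgerEN$ba
  sorted[6] = erEN$badg
  sorted[7] = gerEN$bad
  sorted[8] = rEN$badge
sorted[6] = erEN$badg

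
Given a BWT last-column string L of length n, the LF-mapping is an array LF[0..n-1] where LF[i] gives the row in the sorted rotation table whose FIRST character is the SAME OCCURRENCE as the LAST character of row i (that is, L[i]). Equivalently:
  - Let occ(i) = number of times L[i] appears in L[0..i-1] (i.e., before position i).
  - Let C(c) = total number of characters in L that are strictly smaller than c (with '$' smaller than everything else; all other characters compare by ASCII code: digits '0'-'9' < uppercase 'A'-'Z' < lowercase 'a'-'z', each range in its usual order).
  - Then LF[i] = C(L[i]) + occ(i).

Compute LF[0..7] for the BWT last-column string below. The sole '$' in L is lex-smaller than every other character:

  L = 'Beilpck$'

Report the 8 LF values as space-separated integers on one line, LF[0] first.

Answer: 1 3 4 6 7 2 5 0

Derivation:
Char counts: '$':1, 'B':1, 'c':1, 'e':1, 'i':1, 'k':1, 'l':1, 'p':1
C (first-col start): C('$')=0, C('B')=1, C('c')=2, C('e')=3, C('i')=4, C('k')=5, C('l')=6, C('p')=7
L[0]='B': occ=0, LF[0]=C('B')+0=1+0=1
L[1]='e': occ=0, LF[1]=C('e')+0=3+0=3
L[2]='i': occ=0, LF[2]=C('i')+0=4+0=4
L[3]='l': occ=0, LF[3]=C('l')+0=6+0=6
L[4]='p': occ=0, LF[4]=C('p')+0=7+0=7
L[5]='c': occ=0, LF[5]=C('c')+0=2+0=2
L[6]='k': occ=0, LF[6]=C('k')+0=5+0=5
L[7]='$': occ=0, LF[7]=C('$')+0=0+0=0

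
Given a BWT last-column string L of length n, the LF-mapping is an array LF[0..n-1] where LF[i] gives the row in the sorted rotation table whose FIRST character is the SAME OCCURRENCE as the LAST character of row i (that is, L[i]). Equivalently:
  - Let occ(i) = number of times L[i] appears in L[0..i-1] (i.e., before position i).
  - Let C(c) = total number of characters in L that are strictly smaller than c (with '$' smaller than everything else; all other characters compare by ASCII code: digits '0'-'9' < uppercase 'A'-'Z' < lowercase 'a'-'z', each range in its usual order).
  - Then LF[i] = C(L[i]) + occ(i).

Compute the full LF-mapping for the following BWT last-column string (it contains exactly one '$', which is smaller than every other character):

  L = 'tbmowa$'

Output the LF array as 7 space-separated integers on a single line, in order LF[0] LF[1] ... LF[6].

Char counts: '$':1, 'a':1, 'b':1, 'm':1, 'o':1, 't':1, 'w':1
C (first-col start): C('$')=0, C('a')=1, C('b')=2, C('m')=3, C('o')=4, C('t')=5, C('w')=6
L[0]='t': occ=0, LF[0]=C('t')+0=5+0=5
L[1]='b': occ=0, LF[1]=C('b')+0=2+0=2
L[2]='m': occ=0, LF[2]=C('m')+0=3+0=3
L[3]='o': occ=0, LF[3]=C('o')+0=4+0=4
L[4]='w': occ=0, LF[4]=C('w')+0=6+0=6
L[5]='a': occ=0, LF[5]=C('a')+0=1+0=1
L[6]='$': occ=0, LF[6]=C('$')+0=0+0=0

Answer: 5 2 3 4 6 1 0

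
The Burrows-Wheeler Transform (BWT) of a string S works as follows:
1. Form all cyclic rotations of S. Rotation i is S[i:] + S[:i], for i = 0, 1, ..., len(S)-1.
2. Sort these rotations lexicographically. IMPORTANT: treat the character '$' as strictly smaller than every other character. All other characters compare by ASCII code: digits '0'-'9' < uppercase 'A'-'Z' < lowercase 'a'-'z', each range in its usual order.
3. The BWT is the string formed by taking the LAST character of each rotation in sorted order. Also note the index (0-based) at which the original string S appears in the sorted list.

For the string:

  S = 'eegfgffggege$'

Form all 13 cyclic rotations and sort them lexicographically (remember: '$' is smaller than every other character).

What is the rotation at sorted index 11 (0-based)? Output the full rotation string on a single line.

Answer: gfgffggege$ee

Derivation:
All 13 rotations (rotation i = S[i:]+S[:i]):
  rot[0] = eegfgffggege$
  rot[1] = egfgffggege$e
  rot[2] = gfgffggege$ee
  rot[3] = fgffggege$eeg
  rot[4] = gffggege$eegf
  rot[5] = ffggege$eegfg
  rot[6] = fggege$eegfgf
  rot[7] = ggege$eegfgff
  rot[8] = gege$eegfgffg
  rot[9] = ege$eegfgffgg
  rot[10] = ge$eegfgffgge
  rot[11] = e$eegfgffggeg
  rot[12] = $eegfgffggege
Sorted (with $ < everything):
  sorted[0] = $eegfgffggege
  sorted[1] = e$eegfgffggeg
  sorted[2] = eegfgffggege$
  sorted[3] = ege$eegfgffgg
  sorted[4] = egfgffggege$e
  sorted[5] = ffggege$eegfg
  sorted[6] = fgffggege$eeg
  sorted[7] = fggege$eegfgf
  sorted[8] = ge$eegfgffgge
  sorted[9] = gege$eegfgffg
  sorted[10] = gffggege$eegf
  sorted[11] = gfgffggege$ee
  sorted[12] = ggege$eegfgff
sorted[11] = gfgffggege$ee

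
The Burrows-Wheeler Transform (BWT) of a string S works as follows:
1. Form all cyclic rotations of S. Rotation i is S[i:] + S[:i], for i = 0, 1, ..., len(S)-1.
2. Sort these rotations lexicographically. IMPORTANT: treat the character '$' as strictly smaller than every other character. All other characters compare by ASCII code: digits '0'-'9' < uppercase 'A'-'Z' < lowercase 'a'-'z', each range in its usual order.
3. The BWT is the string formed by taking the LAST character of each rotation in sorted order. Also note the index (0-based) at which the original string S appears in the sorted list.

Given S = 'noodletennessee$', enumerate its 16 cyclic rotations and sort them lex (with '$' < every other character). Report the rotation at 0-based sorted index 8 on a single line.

Answer: nessee$noodleten

Derivation:
All 16 rotations (rotation i = S[i:]+S[:i]):
  rot[0] = noodletennessee$
  rot[1] = oodletennessee$n
  rot[2] = odletennessee$no
  rot[3] = dletennessee$noo
  rot[4] = letennessee$nood
  rot[5] = etennessee$noodl
  rot[6] = tennessee$noodle
  rot[7] = ennessee$noodlet
  rot[8] = nnessee$noodlete
  rot[9] = nessee$noodleten
  rot[10] = essee$noodletenn
  rot[11] = ssee$noodletenne
  rot[12] = see$noodletennes
  rot[13] = ee$noodletenness
  rot[14] = e$noodletennesse
  rot[15] = $noodletennessee
Sorted (with $ < everything):
  sorted[0] = $noodletennessee
  sorted[1] = dletennessee$noo
  sorted[2] = e$noodletennesse
  sorted[3] = ee$noodletenness
  sorted[4] = ennessee$noodlet
  sorted[5] = essee$noodletenn
  sorted[6] = etennessee$noodl
  sorted[7] = letennessee$nood
  sorted[8] = nessee$noodleten
  sorted[9] = nnessee$noodlete
  sorted[10] = noodletennessee$
  sorted[11] = odletennessee$no
  sorted[12] = oodletennessee$n
  sorted[13] = see$noodletennes
  sorted[14] = ssee$noodletenne
  sorted[15] = tennessee$noodle
sorted[8] = nessee$noodleten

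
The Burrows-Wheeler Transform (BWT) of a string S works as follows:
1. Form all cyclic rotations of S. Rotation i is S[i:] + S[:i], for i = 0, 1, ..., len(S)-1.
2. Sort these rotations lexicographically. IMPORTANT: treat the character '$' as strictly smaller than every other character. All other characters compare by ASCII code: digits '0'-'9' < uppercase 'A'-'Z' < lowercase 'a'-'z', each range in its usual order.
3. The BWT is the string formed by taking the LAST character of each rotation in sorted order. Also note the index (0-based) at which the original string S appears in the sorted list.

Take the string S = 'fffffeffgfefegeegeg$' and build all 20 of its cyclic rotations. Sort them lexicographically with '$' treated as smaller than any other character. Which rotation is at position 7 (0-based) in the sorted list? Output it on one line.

All 20 rotations (rotation i = S[i:]+S[:i]):
  rot[0] = fffffeffgfefegeegeg$
  rot[1] = ffffeffgfefegeegeg$f
  rot[2] = fffeffgfefegeegeg$ff
  rot[3] = ffeffgfefegeegeg$fff
  rot[4] = feffgfefegeegeg$ffff
  rot[5] = effgfefegeegeg$fffff
  rot[6] = ffgfefegeegeg$fffffe
  rot[7] = fgfefegeegeg$fffffef
  rot[8] = gfefegeegeg$fffffeff
  rot[9] = fefegeegeg$fffffeffg
  rot[10] = efegeegeg$fffffeffgf
  rot[11] = fegeegeg$fffffeffgfe
  rot[12] = egeegeg$fffffeffgfef
  rot[13] = geegeg$fffffeffgfefe
  rot[14] = eegeg$fffffeffgfefeg
  rot[15] = egeg$fffffeffgfefege
  rot[16] = geg$fffffeffgfefegee
  rot[17] = eg$fffffeffgfefegeeg
  rot[18] = g$fffffeffgfefegeege
  rot[19] = $fffffeffgfefegeegeg
Sorted (with $ < everything):
  sorted[0] = $fffffeffgfefegeegeg
  sorted[1] = eegeg$fffffeffgfefeg
  sorted[2] = efegeegeg$fffffeffgf
  sorted[3] = effgfefegeegeg$fffff
  sorted[4] = eg$fffffeffgfefegeeg
  sorted[5] = egeegeg$fffffeffgfef
  sorted[6] = egeg$fffffeffgfefege
  sorted[7] = fefegeegeg$fffffeffg
  sorted[8] = feffgfefegeegeg$ffff
  sorted[9] = fegeegeg$fffffeffgfe
  sorted[10] = ffeffgfefegeegeg$fff
  sorted[11] = fffeffgfefegeegeg$ff
  sorted[12] = ffffeffgfefegeegeg$f
  sorted[13] = fffffeffgfefegeegeg$
  sorted[14] = ffgfefegeegeg$fffffe
  sorted[15] = fgfefegeegeg$fffffef
  sorted[16] = g$fffffeffgfefegeege
  sorted[17] = geegeg$fffffeffgfefe
  sorted[18] = geg$fffffeffgfefegee
  sorted[19] = gfefegeegeg$fffffeff
sorted[7] = fefegeegeg$fffffeffg

Answer: fefegeegeg$fffffeffg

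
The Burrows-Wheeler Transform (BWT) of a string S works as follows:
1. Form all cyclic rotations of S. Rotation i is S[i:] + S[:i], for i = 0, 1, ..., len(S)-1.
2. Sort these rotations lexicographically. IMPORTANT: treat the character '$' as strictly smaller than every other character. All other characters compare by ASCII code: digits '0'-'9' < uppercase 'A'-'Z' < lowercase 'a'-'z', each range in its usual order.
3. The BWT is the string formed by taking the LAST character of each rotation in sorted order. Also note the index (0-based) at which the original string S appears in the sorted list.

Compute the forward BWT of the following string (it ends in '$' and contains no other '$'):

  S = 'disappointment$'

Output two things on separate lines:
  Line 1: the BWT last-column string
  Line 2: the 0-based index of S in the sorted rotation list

Answer: ts$modteippainn
2

Derivation:
All 15 rotations (rotation i = S[i:]+S[:i]):
  rot[0] = disappointment$
  rot[1] = isappointment$d
  rot[2] = sappointment$di
  rot[3] = appointment$dis
  rot[4] = ppointment$disa
  rot[5] = pointment$disap
  rot[6] = ointment$disapp
  rot[7] = intment$disappo
  rot[8] = ntment$disappoi
  rot[9] = tment$disappoin
  rot[10] = ment$disappoint
  rot[11] = ent$disappointm
  rot[12] = nt$disappointme
  rot[13] = t$disappointmen
  rot[14] = $disappointment
Sorted (with $ < everything):
  sorted[0] = $disappointment  (last char: 't')
  sorted[1] = appointment$dis  (last char: 's')
  sorted[2] = disappointment$  (last char: '$')
  sorted[3] = ent$disappointm  (last char: 'm')
  sorted[4] = intment$disappo  (last char: 'o')
  sorted[5] = isappointment$d  (last char: 'd')
  sorted[6] = ment$disappoint  (last char: 't')
  sorted[7] = nt$disappointme  (last char: 'e')
  sorted[8] = ntment$disappoi  (last char: 'i')
  sorted[9] = ointment$disapp  (last char: 'p')
  sorted[10] = pointment$disap  (last char: 'p')
  sorted[11] = ppointment$disa  (last char: 'a')
  sorted[12] = sappointment$di  (last char: 'i')
  sorted[13] = t$disappointmen  (last char: 'n')
  sorted[14] = tment$disappoin  (last char: 'n')
Last column: ts$modteippainn
Original string S is at sorted index 2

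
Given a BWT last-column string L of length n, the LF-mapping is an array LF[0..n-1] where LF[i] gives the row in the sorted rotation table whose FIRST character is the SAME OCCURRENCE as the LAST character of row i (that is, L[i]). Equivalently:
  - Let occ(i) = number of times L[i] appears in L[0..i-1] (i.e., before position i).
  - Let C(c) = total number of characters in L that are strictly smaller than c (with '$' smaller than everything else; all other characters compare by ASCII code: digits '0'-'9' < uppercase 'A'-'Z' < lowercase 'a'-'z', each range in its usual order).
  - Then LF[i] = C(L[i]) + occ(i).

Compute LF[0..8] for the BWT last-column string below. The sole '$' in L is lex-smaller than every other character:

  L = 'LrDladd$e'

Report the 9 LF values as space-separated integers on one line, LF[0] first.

Char counts: '$':1, 'D':1, 'L':1, 'a':1, 'd':2, 'e':1, 'l':1, 'r':1
C (first-col start): C('$')=0, C('D')=1, C('L')=2, C('a')=3, C('d')=4, C('e')=6, C('l')=7, C('r')=8
L[0]='L': occ=0, LF[0]=C('L')+0=2+0=2
L[1]='r': occ=0, LF[1]=C('r')+0=8+0=8
L[2]='D': occ=0, LF[2]=C('D')+0=1+0=1
L[3]='l': occ=0, LF[3]=C('l')+0=7+0=7
L[4]='a': occ=0, LF[4]=C('a')+0=3+0=3
L[5]='d': occ=0, LF[5]=C('d')+0=4+0=4
L[6]='d': occ=1, LF[6]=C('d')+1=4+1=5
L[7]='$': occ=0, LF[7]=C('$')+0=0+0=0
L[8]='e': occ=0, LF[8]=C('e')+0=6+0=6

Answer: 2 8 1 7 3 4 5 0 6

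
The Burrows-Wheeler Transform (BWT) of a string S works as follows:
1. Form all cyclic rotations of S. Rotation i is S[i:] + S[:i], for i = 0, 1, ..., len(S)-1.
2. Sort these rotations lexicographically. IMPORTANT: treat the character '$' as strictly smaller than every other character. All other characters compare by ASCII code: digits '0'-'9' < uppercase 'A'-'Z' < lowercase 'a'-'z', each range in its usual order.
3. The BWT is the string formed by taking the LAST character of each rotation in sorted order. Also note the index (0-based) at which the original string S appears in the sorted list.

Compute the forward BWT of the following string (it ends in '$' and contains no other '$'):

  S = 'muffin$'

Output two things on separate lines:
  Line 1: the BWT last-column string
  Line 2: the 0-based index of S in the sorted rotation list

Answer: nuff$im
4

Derivation:
All 7 rotations (rotation i = S[i:]+S[:i]):
  rot[0] = muffin$
  rot[1] = uffin$m
  rot[2] = ffin$mu
  rot[3] = fin$muf
  rot[4] = in$muff
  rot[5] = n$muffi
  rot[6] = $muffin
Sorted (with $ < everything):
  sorted[0] = $muffin  (last char: 'n')
  sorted[1] = ffin$mu  (last char: 'u')
  sorted[2] = fin$muf  (last char: 'f')
  sorted[3] = in$muff  (last char: 'f')
  sorted[4] = muffin$  (last char: '$')
  sorted[5] = n$muffi  (last char: 'i')
  sorted[6] = uffin$m  (last char: 'm')
Last column: nuff$im
Original string S is at sorted index 4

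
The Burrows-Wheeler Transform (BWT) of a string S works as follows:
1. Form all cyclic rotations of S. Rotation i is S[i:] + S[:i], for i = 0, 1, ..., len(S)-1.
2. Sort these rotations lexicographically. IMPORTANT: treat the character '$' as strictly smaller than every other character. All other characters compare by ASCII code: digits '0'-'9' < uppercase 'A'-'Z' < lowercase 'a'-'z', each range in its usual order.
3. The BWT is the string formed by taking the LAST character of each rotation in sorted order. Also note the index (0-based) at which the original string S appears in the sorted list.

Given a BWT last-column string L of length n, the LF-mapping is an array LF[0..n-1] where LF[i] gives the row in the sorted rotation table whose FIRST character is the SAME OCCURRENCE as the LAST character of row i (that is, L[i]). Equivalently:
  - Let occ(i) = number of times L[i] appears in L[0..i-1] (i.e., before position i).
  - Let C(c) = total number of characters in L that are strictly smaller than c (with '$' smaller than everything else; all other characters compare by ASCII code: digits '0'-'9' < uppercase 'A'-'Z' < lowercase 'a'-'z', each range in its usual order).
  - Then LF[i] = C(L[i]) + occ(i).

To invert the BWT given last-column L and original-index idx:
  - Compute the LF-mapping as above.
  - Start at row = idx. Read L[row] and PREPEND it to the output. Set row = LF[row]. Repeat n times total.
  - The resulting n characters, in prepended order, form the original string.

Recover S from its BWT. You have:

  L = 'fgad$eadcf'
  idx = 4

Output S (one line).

Answer: dcfgaaedf$

Derivation:
LF mapping: 7 9 1 4 0 6 2 5 3 8
Walk LF starting at row 4, prepending L[row]:
  step 1: row=4, L[4]='$', prepend. Next row=LF[4]=0
  step 2: row=0, L[0]='f', prepend. Next row=LF[0]=7
  step 3: row=7, L[7]='d', prepend. Next row=LF[7]=5
  step 4: row=5, L[5]='e', prepend. Next row=LF[5]=6
  step 5: row=6, L[6]='a', prepend. Next row=LF[6]=2
  step 6: row=2, L[2]='a', prepend. Next row=LF[2]=1
  step 7: row=1, L[1]='g', prepend. Next row=LF[1]=9
  step 8: row=9, L[9]='f', prepend. Next row=LF[9]=8
  step 9: row=8, L[8]='c', prepend. Next row=LF[8]=3
  step 10: row=3, L[3]='d', prepend. Next row=LF[3]=4
Reversed output: dcfgaaedf$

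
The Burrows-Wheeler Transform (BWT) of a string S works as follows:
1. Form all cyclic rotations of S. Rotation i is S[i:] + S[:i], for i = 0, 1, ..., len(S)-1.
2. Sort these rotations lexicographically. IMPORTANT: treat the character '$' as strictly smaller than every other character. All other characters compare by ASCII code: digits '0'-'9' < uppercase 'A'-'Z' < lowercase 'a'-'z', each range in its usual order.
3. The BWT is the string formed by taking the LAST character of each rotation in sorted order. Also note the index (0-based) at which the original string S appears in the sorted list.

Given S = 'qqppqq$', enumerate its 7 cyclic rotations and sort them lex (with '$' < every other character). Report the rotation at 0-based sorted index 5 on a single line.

Answer: qq$qqpp

Derivation:
All 7 rotations (rotation i = S[i:]+S[:i]):
  rot[0] = qqppqq$
  rot[1] = qppqq$q
  rot[2] = ppqq$qq
  rot[3] = pqq$qqp
  rot[4] = qq$qqpp
  rot[5] = q$qqppq
  rot[6] = $qqppqq
Sorted (with $ < everything):
  sorted[0] = $qqppqq
  sorted[1] = ppqq$qq
  sorted[2] = pqq$qqp
  sorted[3] = q$qqppq
  sorted[4] = qppqq$q
  sorted[5] = qq$qqpp
  sorted[6] = qqppqq$
sorted[5] = qq$qqpp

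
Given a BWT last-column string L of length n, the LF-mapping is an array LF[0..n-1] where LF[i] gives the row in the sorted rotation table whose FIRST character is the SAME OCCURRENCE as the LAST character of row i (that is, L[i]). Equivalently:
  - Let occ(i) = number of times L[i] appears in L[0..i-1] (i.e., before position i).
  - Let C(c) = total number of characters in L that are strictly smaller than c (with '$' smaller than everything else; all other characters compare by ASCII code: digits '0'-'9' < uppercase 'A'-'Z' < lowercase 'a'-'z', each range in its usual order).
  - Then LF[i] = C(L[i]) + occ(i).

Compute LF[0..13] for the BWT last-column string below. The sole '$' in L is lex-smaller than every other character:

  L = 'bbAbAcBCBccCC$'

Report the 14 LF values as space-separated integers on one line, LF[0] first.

Char counts: '$':1, 'A':2, 'B':2, 'C':3, 'b':3, 'c':3
C (first-col start): C('$')=0, C('A')=1, C('B')=3, C('C')=5, C('b')=8, C('c')=11
L[0]='b': occ=0, LF[0]=C('b')+0=8+0=8
L[1]='b': occ=1, LF[1]=C('b')+1=8+1=9
L[2]='A': occ=0, LF[2]=C('A')+0=1+0=1
L[3]='b': occ=2, LF[3]=C('b')+2=8+2=10
L[4]='A': occ=1, LF[4]=C('A')+1=1+1=2
L[5]='c': occ=0, LF[5]=C('c')+0=11+0=11
L[6]='B': occ=0, LF[6]=C('B')+0=3+0=3
L[7]='C': occ=0, LF[7]=C('C')+0=5+0=5
L[8]='B': occ=1, LF[8]=C('B')+1=3+1=4
L[9]='c': occ=1, LF[9]=C('c')+1=11+1=12
L[10]='c': occ=2, LF[10]=C('c')+2=11+2=13
L[11]='C': occ=1, LF[11]=C('C')+1=5+1=6
L[12]='C': occ=2, LF[12]=C('C')+2=5+2=7
L[13]='$': occ=0, LF[13]=C('$')+0=0+0=0

Answer: 8 9 1 10 2 11 3 5 4 12 13 6 7 0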